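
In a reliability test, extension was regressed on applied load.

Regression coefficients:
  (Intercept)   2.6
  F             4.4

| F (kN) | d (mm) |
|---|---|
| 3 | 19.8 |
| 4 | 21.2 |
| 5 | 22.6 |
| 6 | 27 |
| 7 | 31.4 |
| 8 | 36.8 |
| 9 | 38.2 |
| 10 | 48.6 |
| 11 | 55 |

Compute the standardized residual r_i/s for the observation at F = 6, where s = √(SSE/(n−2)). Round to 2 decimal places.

-0.65

F=3: d̂ = 2.6 + 4.4·3 = 15.8; r = 19.8 − 15.8 = 4
F=4: d̂ = 2.6 + 4.4·4 = 20.2; r = 21.2 − 20.2 = 1
F=5: d̂ = 2.6 + 4.4·5 = 24.6; r = 22.6 − 24.6 = -2
F=6: d̂ = 2.6 + 4.4·6 = 29; r = 27 − 29 = -2
F=7: d̂ = 2.6 + 4.4·7 = 33.4; r = 31.4 − 33.4 = -2
F=8: d̂ = 2.6 + 4.4·8 = 37.8; r = 36.8 − 37.8 = -1
F=9: d̂ = 2.6 + 4.4·9 = 42.2; r = 38.2 − 42.2 = -4
F=10: d̂ = 2.6 + 4.4·10 = 46.6; r = 48.6 − 46.6 = 2
F=11: d̂ = 2.6 + 4.4·11 = 51; r = 55 − 51 = 4
SSE = 16 + 1 + 4 + 4 + 4 + 1 + 16 + 4 + 16 = 66
s = √(66/7) = 3.0706
r/s = -2 / 3.0706 = -0.65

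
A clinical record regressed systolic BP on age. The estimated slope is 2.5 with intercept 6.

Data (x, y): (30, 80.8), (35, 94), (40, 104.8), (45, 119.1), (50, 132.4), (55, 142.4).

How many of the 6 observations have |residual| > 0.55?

x=30: ŷ = 6 + 2.5·30 = 81; e = 80.8 − 81 = -0.2
x=35: ŷ = 6 + 2.5·35 = 93.5; e = 94 − 93.5 = 0.5
x=40: ŷ = 6 + 2.5·40 = 106; e = 104.8 − 106 = -1.2
x=45: ŷ = 6 + 2.5·45 = 118.5; e = 119.1 − 118.5 = 0.6
x=50: ŷ = 6 + 2.5·50 = 131; e = 132.4 − 131 = 1.4
x=55: ŷ = 6 + 2.5·55 = 143.5; e = 142.4 − 143.5 = -1.1
|e| > 0.55: x=40 (|e|=1.2), x=45 (|e|=0.6), x=50 (|e|=1.4), x=55 (|e|=1.1) → 4

4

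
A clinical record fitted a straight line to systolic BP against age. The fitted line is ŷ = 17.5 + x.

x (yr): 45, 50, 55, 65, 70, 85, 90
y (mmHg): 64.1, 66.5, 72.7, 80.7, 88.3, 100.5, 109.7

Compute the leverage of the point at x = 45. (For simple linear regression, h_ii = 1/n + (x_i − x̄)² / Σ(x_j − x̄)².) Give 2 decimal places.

x̄ = (45 + 50 + 55 + 65 + 70 + 85 + 90)/7 = 65.7143
Σ(x − x̄)² = 429.082 + 246.939 + 114.796 + 0.510204 + 18.3673 + 371.939 + 589.796 = 1771.43
h = 1/7 + (-20.7143)²/1771.43 = 0.142857 + 0.242224 = 0.39

h = 0.39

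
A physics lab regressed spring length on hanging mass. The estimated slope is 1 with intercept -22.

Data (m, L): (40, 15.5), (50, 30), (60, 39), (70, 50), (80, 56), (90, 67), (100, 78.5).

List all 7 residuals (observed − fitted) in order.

m=40: L̂ = -22 + 40 = 18; r = 15.5 − 18 = -2.5
m=50: L̂ = -22 + 50 = 28; r = 30 − 28 = 2
m=60: L̂ = -22 + 60 = 38; r = 39 − 38 = 1
m=70: L̂ = -22 + 70 = 48; r = 50 − 48 = 2
m=80: L̂ = -22 + 80 = 58; r = 56 − 58 = -2
m=90: L̂ = -22 + 90 = 68; r = 67 − 68 = -1
m=100: L̂ = -22 + 100 = 78; r = 78.5 − 78 = 0.5

-2.5, 2, 1, 2, -2, -1, 0.5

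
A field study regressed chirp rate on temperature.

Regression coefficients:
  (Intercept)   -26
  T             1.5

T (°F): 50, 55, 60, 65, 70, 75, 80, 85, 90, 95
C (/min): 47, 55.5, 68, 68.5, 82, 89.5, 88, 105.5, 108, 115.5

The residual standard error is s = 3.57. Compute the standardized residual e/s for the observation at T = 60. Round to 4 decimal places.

ŷ = -26 + 1.5·60 = 64
e = 68 − 64 = 4
e/s = 4 / 3.57 = 1.1204

1.1204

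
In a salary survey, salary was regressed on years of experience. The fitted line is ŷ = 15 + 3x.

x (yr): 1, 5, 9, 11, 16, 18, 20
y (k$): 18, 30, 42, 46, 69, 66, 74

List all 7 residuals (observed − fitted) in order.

x=1: ŷ = 15 + 3·1 = 18; r = 18 − 18 = 0
x=5: ŷ = 15 + 3·5 = 30; r = 30 − 30 = 0
x=9: ŷ = 15 + 3·9 = 42; r = 42 − 42 = 0
x=11: ŷ = 15 + 3·11 = 48; r = 46 − 48 = -2
x=16: ŷ = 15 + 3·16 = 63; r = 69 − 63 = 6
x=18: ŷ = 15 + 3·18 = 69; r = 66 − 69 = -3
x=20: ŷ = 15 + 3·20 = 75; r = 74 − 75 = -1

0, 0, 0, -2, 6, -3, -1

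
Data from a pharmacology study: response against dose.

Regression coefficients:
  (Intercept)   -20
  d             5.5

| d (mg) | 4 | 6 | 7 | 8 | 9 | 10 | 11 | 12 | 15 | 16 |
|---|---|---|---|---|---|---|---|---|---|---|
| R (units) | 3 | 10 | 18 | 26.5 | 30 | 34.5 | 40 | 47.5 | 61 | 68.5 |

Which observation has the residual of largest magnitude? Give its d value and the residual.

d=4: R̂ = -20 + 5.5·4 = 2; e = 3 − 2 = 1
d=6: R̂ = -20 + 5.5·6 = 13; e = 10 − 13 = -3
d=7: R̂ = -20 + 5.5·7 = 18.5; e = 18 − 18.5 = -0.5
d=8: R̂ = -20 + 5.5·8 = 24; e = 26.5 − 24 = 2.5
d=9: R̂ = -20 + 5.5·9 = 29.5; e = 30 − 29.5 = 0.5
d=10: R̂ = -20 + 5.5·10 = 35; e = 34.5 − 35 = -0.5
d=11: R̂ = -20 + 5.5·11 = 40.5; e = 40 − 40.5 = -0.5
d=12: R̂ = -20 + 5.5·12 = 46; e = 47.5 − 46 = 1.5
d=15: R̂ = -20 + 5.5·15 = 62.5; e = 61 − 62.5 = -1.5
d=16: R̂ = -20 + 5.5·16 = 68; e = 68.5 − 68 = 0.5
Largest |e| is 3 at d = 6, residual -3.

d = 6, e = -3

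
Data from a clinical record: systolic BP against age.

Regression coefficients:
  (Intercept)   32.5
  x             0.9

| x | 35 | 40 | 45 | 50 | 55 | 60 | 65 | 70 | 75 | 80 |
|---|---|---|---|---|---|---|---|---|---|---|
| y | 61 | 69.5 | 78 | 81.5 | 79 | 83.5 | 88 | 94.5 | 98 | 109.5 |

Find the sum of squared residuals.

x=35: ŷ = 32.5 + 0.9·35 = 64; e = 61 − 64 = -3
x=40: ŷ = 32.5 + 0.9·40 = 68.5; e = 69.5 − 68.5 = 1
x=45: ŷ = 32.5 + 0.9·45 = 73; e = 78 − 73 = 5
x=50: ŷ = 32.5 + 0.9·50 = 77.5; e = 81.5 − 77.5 = 4
x=55: ŷ = 32.5 + 0.9·55 = 82; e = 79 − 82 = -3
x=60: ŷ = 32.5 + 0.9·60 = 86.5; e = 83.5 − 86.5 = -3
x=65: ŷ = 32.5 + 0.9·65 = 91; e = 88 − 91 = -3
x=70: ŷ = 32.5 + 0.9·70 = 95.5; e = 94.5 − 95.5 = -1
x=75: ŷ = 32.5 + 0.9·75 = 100; e = 98 − 100 = -2
x=80: ŷ = 32.5 + 0.9·80 = 104.5; e = 109.5 − 104.5 = 5
SSE = 9 + 1 + 25 + 16 + 9 + 9 + 9 + 1 + 4 + 25 = 108

SSE = 108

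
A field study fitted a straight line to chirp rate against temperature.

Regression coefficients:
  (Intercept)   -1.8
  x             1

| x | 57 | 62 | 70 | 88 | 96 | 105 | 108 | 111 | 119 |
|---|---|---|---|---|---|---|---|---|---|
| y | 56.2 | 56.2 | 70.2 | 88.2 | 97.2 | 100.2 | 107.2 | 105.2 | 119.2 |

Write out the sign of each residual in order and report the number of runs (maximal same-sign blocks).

7 runs

x=57: ŷ = -1.8 + 57 = 55.2; e = 56.2 − 55.2 = 1
x=62: ŷ = -1.8 + 62 = 60.2; e = 56.2 − 60.2 = -4
x=70: ŷ = -1.8 + 70 = 68.2; e = 70.2 − 68.2 = 2
x=88: ŷ = -1.8 + 88 = 86.2; e = 88.2 − 86.2 = 2
x=96: ŷ = -1.8 + 96 = 94.2; e = 97.2 − 94.2 = 3
x=105: ŷ = -1.8 + 105 = 103.2; e = 100.2 − 103.2 = -3
x=108: ŷ = -1.8 + 108 = 106.2; e = 107.2 − 106.2 = 1
x=111: ŷ = -1.8 + 111 = 109.2; e = 105.2 − 109.2 = -4
x=119: ŷ = -1.8 + 119 = 117.2; e = 119.2 − 117.2 = 2
Signs: + − + + + − + − +
Runs: +×1, −×1, +×3, −×1, +×1, −×1, +×1 → 7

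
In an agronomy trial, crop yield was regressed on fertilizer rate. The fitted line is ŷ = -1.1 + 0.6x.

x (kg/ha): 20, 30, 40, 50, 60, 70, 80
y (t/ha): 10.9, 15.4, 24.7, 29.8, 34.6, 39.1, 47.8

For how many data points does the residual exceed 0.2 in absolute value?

6

x=20: ŷ = -1.1 + 0.6·20 = 10.9; r = 10.9 − 10.9 = 0
x=30: ŷ = -1.1 + 0.6·30 = 16.9; r = 15.4 − 16.9 = -1.5
x=40: ŷ = -1.1 + 0.6·40 = 22.9; r = 24.7 − 22.9 = 1.8
x=50: ŷ = -1.1 + 0.6·50 = 28.9; r = 29.8 − 28.9 = 0.9
x=60: ŷ = -1.1 + 0.6·60 = 34.9; r = 34.6 − 34.9 = -0.3
x=70: ŷ = -1.1 + 0.6·70 = 40.9; r = 39.1 − 40.9 = -1.8
x=80: ŷ = -1.1 + 0.6·80 = 46.9; r = 47.8 − 46.9 = 0.9
|r| > 0.2: x=30 (|r|=1.5), x=40 (|r|=1.8), x=50 (|r|=0.9), x=60 (|r|=0.3), x=70 (|r|=1.8), x=80 (|r|=0.9) → 6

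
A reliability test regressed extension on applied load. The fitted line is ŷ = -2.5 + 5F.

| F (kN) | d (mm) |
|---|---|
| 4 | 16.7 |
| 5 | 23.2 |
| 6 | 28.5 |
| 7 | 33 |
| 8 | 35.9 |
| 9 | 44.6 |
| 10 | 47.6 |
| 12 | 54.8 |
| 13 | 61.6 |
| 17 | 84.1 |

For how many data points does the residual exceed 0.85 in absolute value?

F=4: ŷ = -2.5 + 5·4 = 17.5; e = 16.7 − 17.5 = -0.8
F=5: ŷ = -2.5 + 5·5 = 22.5; e = 23.2 − 22.5 = 0.7
F=6: ŷ = -2.5 + 5·6 = 27.5; e = 28.5 − 27.5 = 1
F=7: ŷ = -2.5 + 5·7 = 32.5; e = 33 − 32.5 = 0.5
F=8: ŷ = -2.5 + 5·8 = 37.5; e = 35.9 − 37.5 = -1.6
F=9: ŷ = -2.5 + 5·9 = 42.5; e = 44.6 − 42.5 = 2.1
F=10: ŷ = -2.5 + 5·10 = 47.5; e = 47.6 − 47.5 = 0.1
F=12: ŷ = -2.5 + 5·12 = 57.5; e = 54.8 − 57.5 = -2.7
F=13: ŷ = -2.5 + 5·13 = 62.5; e = 61.6 − 62.5 = -0.9
F=17: ŷ = -2.5 + 5·17 = 82.5; e = 84.1 − 82.5 = 1.6
|e| > 0.85: F=6 (|e|=1), F=8 (|e|=1.6), F=9 (|e|=2.1), F=12 (|e|=2.7), F=13 (|e|=0.9), F=17 (|e|=1.6) → 6

6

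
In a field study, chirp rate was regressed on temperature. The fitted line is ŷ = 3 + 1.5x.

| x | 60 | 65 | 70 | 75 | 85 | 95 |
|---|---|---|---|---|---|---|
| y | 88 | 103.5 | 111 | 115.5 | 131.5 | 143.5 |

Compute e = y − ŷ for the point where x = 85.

ŷ = 3 + 1.5·85 = 130.5
e = 131.5 − 130.5 = 1

e = 1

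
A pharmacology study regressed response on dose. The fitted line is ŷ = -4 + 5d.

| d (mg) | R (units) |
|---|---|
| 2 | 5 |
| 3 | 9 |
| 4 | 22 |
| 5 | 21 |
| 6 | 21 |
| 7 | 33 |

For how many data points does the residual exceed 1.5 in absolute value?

d=2: ŷ = -4 + 5·2 = 6; e = 5 − 6 = -1
d=3: ŷ = -4 + 5·3 = 11; e = 9 − 11 = -2
d=4: ŷ = -4 + 5·4 = 16; e = 22 − 16 = 6
d=5: ŷ = -4 + 5·5 = 21; e = 21 − 21 = 0
d=6: ŷ = -4 + 5·6 = 26; e = 21 − 26 = -5
d=7: ŷ = -4 + 5·7 = 31; e = 33 − 31 = 2
|e| > 1.5: d=3 (|e|=2), d=4 (|e|=6), d=6 (|e|=5), d=7 (|e|=2) → 4

4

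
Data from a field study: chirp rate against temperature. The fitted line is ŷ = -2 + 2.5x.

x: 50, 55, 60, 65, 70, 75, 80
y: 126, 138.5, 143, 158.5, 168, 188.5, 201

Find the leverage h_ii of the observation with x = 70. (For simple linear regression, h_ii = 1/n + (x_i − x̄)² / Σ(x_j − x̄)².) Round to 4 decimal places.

x̄ = (50 + 55 + 60 + 65 + 70 + 75 + 80)/7 = 65
Σ(x − x̄)² = 225 + 100 + 25 + 0 + 25 + 100 + 225 = 700
h = 1/7 + (5)²/700 = 0.142857 + 0.0357143 = 0.1786

h = 0.1786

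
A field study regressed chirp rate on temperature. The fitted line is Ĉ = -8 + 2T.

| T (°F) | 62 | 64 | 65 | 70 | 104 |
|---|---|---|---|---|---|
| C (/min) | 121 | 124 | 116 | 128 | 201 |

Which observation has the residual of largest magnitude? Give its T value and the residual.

T = 65, r = -6

T=62: Ĉ = -8 + 2·62 = 116; r = 121 − 116 = 5
T=64: Ĉ = -8 + 2·64 = 120; r = 124 − 120 = 4
T=65: Ĉ = -8 + 2·65 = 122; r = 116 − 122 = -6
T=70: Ĉ = -8 + 2·70 = 132; r = 128 − 132 = -4
T=104: Ĉ = -8 + 2·104 = 200; r = 201 − 200 = 1
Largest |r| is 6 at T = 65, residual -6.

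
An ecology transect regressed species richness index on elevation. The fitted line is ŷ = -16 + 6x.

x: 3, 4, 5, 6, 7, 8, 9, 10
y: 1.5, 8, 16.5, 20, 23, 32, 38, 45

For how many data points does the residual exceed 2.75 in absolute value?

x=3: ŷ = -16 + 6·3 = 2; r = 1.5 − 2 = -0.5
x=4: ŷ = -16 + 6·4 = 8; r = 8 − 8 = 0
x=5: ŷ = -16 + 6·5 = 14; r = 16.5 − 14 = 2.5
x=6: ŷ = -16 + 6·6 = 20; r = 20 − 20 = 0
x=7: ŷ = -16 + 6·7 = 26; r = 23 − 26 = -3
x=8: ŷ = -16 + 6·8 = 32; r = 32 − 32 = 0
x=9: ŷ = -16 + 6·9 = 38; r = 38 − 38 = 0
x=10: ŷ = -16 + 6·10 = 44; r = 45 − 44 = 1
|r| > 2.75: x=7 (|r|=3) → 1

1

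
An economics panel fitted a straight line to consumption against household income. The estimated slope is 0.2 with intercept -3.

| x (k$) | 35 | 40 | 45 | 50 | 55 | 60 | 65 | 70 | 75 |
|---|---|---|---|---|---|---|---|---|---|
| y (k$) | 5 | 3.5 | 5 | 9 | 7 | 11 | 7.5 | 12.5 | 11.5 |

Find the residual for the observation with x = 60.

ŷ = -3 + 0.2·60 = 9
r = 11 − 9 = 2

r = 2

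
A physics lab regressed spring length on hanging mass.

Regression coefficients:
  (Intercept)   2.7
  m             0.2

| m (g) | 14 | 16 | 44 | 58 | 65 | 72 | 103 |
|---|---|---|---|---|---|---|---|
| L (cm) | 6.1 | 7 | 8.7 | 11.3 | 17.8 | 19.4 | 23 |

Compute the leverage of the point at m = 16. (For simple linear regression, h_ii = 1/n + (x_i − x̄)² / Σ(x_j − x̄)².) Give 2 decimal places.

m̄ = (14 + 16 + 44 + 58 + 65 + 72 + 103)/7 = 53.1429
Σ(m − m̄)² = 1532.16 + 1379.59 + 83.5918 + 23.5918 + 140.592 + 355.592 + 2485.73 = 6000.86
h = 1/7 + (-37.1429)²/6000.86 = 0.142857 + 0.229899 = 0.37

h = 0.37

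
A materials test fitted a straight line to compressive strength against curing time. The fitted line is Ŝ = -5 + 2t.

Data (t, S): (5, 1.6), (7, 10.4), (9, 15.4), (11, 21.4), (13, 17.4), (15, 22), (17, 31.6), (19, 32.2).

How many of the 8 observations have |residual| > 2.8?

4

t=5: Ŝ = -5 + 2·5 = 5; r = 1.6 − 5 = -3.4
t=7: Ŝ = -5 + 2·7 = 9; r = 10.4 − 9 = 1.4
t=9: Ŝ = -5 + 2·9 = 13; r = 15.4 − 13 = 2.4
t=11: Ŝ = -5 + 2·11 = 17; r = 21.4 − 17 = 4.4
t=13: Ŝ = -5 + 2·13 = 21; r = 17.4 − 21 = -3.6
t=15: Ŝ = -5 + 2·15 = 25; r = 22 − 25 = -3
t=17: Ŝ = -5 + 2·17 = 29; r = 31.6 − 29 = 2.6
t=19: Ŝ = -5 + 2·19 = 33; r = 32.2 − 33 = -0.8
|r| > 2.8: t=5 (|r|=3.4), t=11 (|r|=4.4), t=13 (|r|=3.6), t=15 (|r|=3) → 4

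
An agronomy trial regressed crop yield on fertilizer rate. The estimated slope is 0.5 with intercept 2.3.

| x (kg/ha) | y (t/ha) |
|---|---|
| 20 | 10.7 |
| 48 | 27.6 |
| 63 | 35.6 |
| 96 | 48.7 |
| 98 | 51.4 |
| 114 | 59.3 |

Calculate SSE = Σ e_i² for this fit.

SSE = 10.06

x=20: ŷ = 2.3 + 0.5·20 = 12.3; e = 10.7 − 12.3 = -1.6
x=48: ŷ = 2.3 + 0.5·48 = 26.3; e = 27.6 − 26.3 = 1.3
x=63: ŷ = 2.3 + 0.5·63 = 33.8; e = 35.6 − 33.8 = 1.8
x=96: ŷ = 2.3 + 0.5·96 = 50.3; e = 48.7 − 50.3 = -1.6
x=98: ŷ = 2.3 + 0.5·98 = 51.3; e = 51.4 − 51.3 = 0.1
x=114: ŷ = 2.3 + 0.5·114 = 59.3; e = 59.3 − 59.3 = 0
SSE = 2.56 + 1.69 + 3.24 + 2.56 + 0.01 + 0 = 10.06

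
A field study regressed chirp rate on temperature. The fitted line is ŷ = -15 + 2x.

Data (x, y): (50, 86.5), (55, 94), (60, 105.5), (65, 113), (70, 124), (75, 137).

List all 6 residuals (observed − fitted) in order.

1.5, -1, 0.5, -2, -1, 2

x=50: ŷ = -15 + 2·50 = 85; r = 86.5 − 85 = 1.5
x=55: ŷ = -15 + 2·55 = 95; r = 94 − 95 = -1
x=60: ŷ = -15 + 2·60 = 105; r = 105.5 − 105 = 0.5
x=65: ŷ = -15 + 2·65 = 115; r = 113 − 115 = -2
x=70: ŷ = -15 + 2·70 = 125; r = 124 − 125 = -1
x=75: ŷ = -15 + 2·75 = 135; r = 137 − 135 = 2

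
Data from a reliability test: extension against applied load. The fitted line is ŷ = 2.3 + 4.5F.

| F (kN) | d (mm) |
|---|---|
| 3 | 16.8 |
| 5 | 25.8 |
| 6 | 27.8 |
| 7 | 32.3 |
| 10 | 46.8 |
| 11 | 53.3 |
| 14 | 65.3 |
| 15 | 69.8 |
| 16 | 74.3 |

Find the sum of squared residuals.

F=3: ŷ = 2.3 + 4.5·3 = 15.8; e = 16.8 − 15.8 = 1
F=5: ŷ = 2.3 + 4.5·5 = 24.8; e = 25.8 − 24.8 = 1
F=6: ŷ = 2.3 + 4.5·6 = 29.3; e = 27.8 − 29.3 = -1.5
F=7: ŷ = 2.3 + 4.5·7 = 33.8; e = 32.3 − 33.8 = -1.5
F=10: ŷ = 2.3 + 4.5·10 = 47.3; e = 46.8 − 47.3 = -0.5
F=11: ŷ = 2.3 + 4.5·11 = 51.8; e = 53.3 − 51.8 = 1.5
F=14: ŷ = 2.3 + 4.5·14 = 65.3; e = 65.3 − 65.3 = 0
F=15: ŷ = 2.3 + 4.5·15 = 69.8; e = 69.8 − 69.8 = 0
F=16: ŷ = 2.3 + 4.5·16 = 74.3; e = 74.3 − 74.3 = 0
SSE = 1 + 1 + 2.25 + 2.25 + 0.25 + 2.25 + 0 + 0 + 0 = 9

SSE = 9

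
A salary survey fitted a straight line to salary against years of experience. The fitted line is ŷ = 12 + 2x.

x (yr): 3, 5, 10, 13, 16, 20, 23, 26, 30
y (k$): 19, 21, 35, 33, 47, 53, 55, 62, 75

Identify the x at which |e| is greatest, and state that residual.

x=3: ŷ = 12 + 2·3 = 18; e = 19 − 18 = 1
x=5: ŷ = 12 + 2·5 = 22; e = 21 − 22 = -1
x=10: ŷ = 12 + 2·10 = 32; e = 35 − 32 = 3
x=13: ŷ = 12 + 2·13 = 38; e = 33 − 38 = -5
x=16: ŷ = 12 + 2·16 = 44; e = 47 − 44 = 3
x=20: ŷ = 12 + 2·20 = 52; e = 53 − 52 = 1
x=23: ŷ = 12 + 2·23 = 58; e = 55 − 58 = -3
x=26: ŷ = 12 + 2·26 = 64; e = 62 − 64 = -2
x=30: ŷ = 12 + 2·30 = 72; e = 75 − 72 = 3
Largest |e| is 5 at x = 13, residual -5.

x = 13, e = -5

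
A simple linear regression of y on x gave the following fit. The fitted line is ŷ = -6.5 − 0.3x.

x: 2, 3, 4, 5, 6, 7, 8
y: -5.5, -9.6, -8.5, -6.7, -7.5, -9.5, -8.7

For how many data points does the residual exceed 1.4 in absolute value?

x=2: ŷ = -6.5 − 0.3·2 = -7.1; e = -5.5 − (-7.1) = 1.6
x=3: ŷ = -6.5 − 0.3·3 = -7.4; e = -9.6 − (-7.4) = -2.2
x=4: ŷ = -6.5 − 0.3·4 = -7.7; e = -8.5 − (-7.7) = -0.8
x=5: ŷ = -6.5 − 0.3·5 = -8; e = -6.7 − (-8) = 1.3
x=6: ŷ = -6.5 − 0.3·6 = -8.3; e = -7.5 − (-8.3) = 0.8
x=7: ŷ = -6.5 − 0.3·7 = -8.6; e = -9.5 − (-8.6) = -0.9
x=8: ŷ = -6.5 − 0.3·8 = -8.9; e = -8.7 − (-8.9) = 0.2
|e| > 1.4: x=2 (|e|=1.6), x=3 (|e|=2.2) → 2

2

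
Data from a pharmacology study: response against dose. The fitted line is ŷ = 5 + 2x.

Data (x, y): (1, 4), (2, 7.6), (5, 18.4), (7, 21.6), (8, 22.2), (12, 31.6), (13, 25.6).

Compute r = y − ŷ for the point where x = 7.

ŷ = 5 + 2·7 = 19
r = 21.6 − 19 = 2.6

r = 2.6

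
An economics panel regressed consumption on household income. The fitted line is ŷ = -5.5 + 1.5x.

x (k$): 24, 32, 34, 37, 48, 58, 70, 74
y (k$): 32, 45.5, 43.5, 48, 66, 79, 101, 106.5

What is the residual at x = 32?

r = 3

ŷ = -5.5 + 1.5·32 = 42.5
r = 45.5 − 42.5 = 3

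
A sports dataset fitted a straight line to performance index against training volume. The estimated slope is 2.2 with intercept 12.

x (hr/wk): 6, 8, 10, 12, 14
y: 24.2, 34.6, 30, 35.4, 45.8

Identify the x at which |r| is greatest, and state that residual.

x = 8, r = 5

x=6: ŷ = 12 + 2.2·6 = 25.2; r = 24.2 − 25.2 = -1
x=8: ŷ = 12 + 2.2·8 = 29.6; r = 34.6 − 29.6 = 5
x=10: ŷ = 12 + 2.2·10 = 34; r = 30 − 34 = -4
x=12: ŷ = 12 + 2.2·12 = 38.4; r = 35.4 − 38.4 = -3
x=14: ŷ = 12 + 2.2·14 = 42.8; r = 45.8 − 42.8 = 3
Largest |r| is 5 at x = 8, residual 5.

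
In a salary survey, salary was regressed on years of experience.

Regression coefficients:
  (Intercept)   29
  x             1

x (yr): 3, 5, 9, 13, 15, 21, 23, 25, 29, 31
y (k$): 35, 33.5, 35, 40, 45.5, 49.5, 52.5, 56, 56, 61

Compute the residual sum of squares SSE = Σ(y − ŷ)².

SSE = 34

x=3: ŷ = 29 + 3 = 32; e = 35 − 32 = 3
x=5: ŷ = 29 + 5 = 34; e = 33.5 − 34 = -0.5
x=9: ŷ = 29 + 9 = 38; e = 35 − 38 = -3
x=13: ŷ = 29 + 13 = 42; e = 40 − 42 = -2
x=15: ŷ = 29 + 15 = 44; e = 45.5 − 44 = 1.5
x=21: ŷ = 29 + 21 = 50; e = 49.5 − 50 = -0.5
x=23: ŷ = 29 + 23 = 52; e = 52.5 − 52 = 0.5
x=25: ŷ = 29 + 25 = 54; e = 56 − 54 = 2
x=29: ŷ = 29 + 29 = 58; e = 56 − 58 = -2
x=31: ŷ = 29 + 31 = 60; e = 61 − 60 = 1
SSE = 9 + 0.25 + 9 + 4 + 2.25 + 0.25 + 0.25 + 4 + 4 + 1 = 34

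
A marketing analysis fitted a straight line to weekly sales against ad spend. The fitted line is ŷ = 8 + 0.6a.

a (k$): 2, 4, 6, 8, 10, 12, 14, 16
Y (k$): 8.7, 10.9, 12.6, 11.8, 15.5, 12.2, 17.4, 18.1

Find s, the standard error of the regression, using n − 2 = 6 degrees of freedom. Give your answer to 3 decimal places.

s = 1.581

a=2: ŷ = 8 + 0.6·2 = 9.2; r = 8.7 − 9.2 = -0.5
a=4: ŷ = 8 + 0.6·4 = 10.4; r = 10.9 − 10.4 = 0.5
a=6: ŷ = 8 + 0.6·6 = 11.6; r = 12.6 − 11.6 = 1
a=8: ŷ = 8 + 0.6·8 = 12.8; r = 11.8 − 12.8 = -1
a=10: ŷ = 8 + 0.6·10 = 14; r = 15.5 − 14 = 1.5
a=12: ŷ = 8 + 0.6·12 = 15.2; r = 12.2 − 15.2 = -3
a=14: ŷ = 8 + 0.6·14 = 16.4; r = 17.4 − 16.4 = 1
a=16: ŷ = 8 + 0.6·16 = 17.6; r = 18.1 − 17.6 = 0.5
SSE = 0.25 + 0.25 + 1 + 1 + 2.25 + 9 + 1 + 0.25 = 15
s = √(15/6) = √2.5 ≈ 1.581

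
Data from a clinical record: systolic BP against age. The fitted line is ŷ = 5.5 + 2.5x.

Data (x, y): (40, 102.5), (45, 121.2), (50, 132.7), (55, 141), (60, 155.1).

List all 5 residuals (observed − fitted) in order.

-3, 3.2, 2.2, -2, -0.4

x=40: ŷ = 5.5 + 2.5·40 = 105.5; e = 102.5 − 105.5 = -3
x=45: ŷ = 5.5 + 2.5·45 = 118; e = 121.2 − 118 = 3.2
x=50: ŷ = 5.5 + 2.5·50 = 130.5; e = 132.7 − 130.5 = 2.2
x=55: ŷ = 5.5 + 2.5·55 = 143; e = 141 − 143 = -2
x=60: ŷ = 5.5 + 2.5·60 = 155.5; e = 155.1 − 155.5 = -0.4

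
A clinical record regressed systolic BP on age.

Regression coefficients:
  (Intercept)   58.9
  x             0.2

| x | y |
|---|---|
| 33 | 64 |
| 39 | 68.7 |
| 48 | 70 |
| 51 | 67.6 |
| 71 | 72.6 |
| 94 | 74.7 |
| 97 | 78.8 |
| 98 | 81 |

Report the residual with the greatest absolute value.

x=33: ŷ = 58.9 + 0.2·33 = 65.5; e = 64 − 65.5 = -1.5
x=39: ŷ = 58.9 + 0.2·39 = 66.7; e = 68.7 − 66.7 = 2
x=48: ŷ = 58.9 + 0.2·48 = 68.5; e = 70 − 68.5 = 1.5
x=51: ŷ = 58.9 + 0.2·51 = 69.1; e = 67.6 − 69.1 = -1.5
x=71: ŷ = 58.9 + 0.2·71 = 73.1; e = 72.6 − 73.1 = -0.5
x=94: ŷ = 58.9 + 0.2·94 = 77.7; e = 74.7 − 77.7 = -3
x=97: ŷ = 58.9 + 0.2·97 = 78.3; e = 78.8 − 78.3 = 0.5
x=98: ŷ = 58.9 + 0.2·98 = 78.5; e = 81 − 78.5 = 2.5
Largest |e| is 3 at x = 94, residual -3.

e = -3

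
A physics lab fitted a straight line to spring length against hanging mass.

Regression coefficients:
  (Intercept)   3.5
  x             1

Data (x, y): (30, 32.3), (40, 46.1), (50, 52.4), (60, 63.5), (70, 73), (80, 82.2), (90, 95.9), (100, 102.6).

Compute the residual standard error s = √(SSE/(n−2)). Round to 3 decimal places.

x=30: ŷ = 3.5 + 30 = 33.5; e = 32.3 − 33.5 = -1.2
x=40: ŷ = 3.5 + 40 = 43.5; e = 46.1 − 43.5 = 2.6
x=50: ŷ = 3.5 + 50 = 53.5; e = 52.4 − 53.5 = -1.1
x=60: ŷ = 3.5 + 60 = 63.5; e = 63.5 − 63.5 = 0
x=70: ŷ = 3.5 + 70 = 73.5; e = 73 − 73.5 = -0.5
x=80: ŷ = 3.5 + 80 = 83.5; e = 82.2 − 83.5 = -1.3
x=90: ŷ = 3.5 + 90 = 93.5; e = 95.9 − 93.5 = 2.4
x=100: ŷ = 3.5 + 100 = 103.5; e = 102.6 − 103.5 = -0.9
SSE = 1.44 + 6.76 + 1.21 + 0 + 0.25 + 1.69 + 5.76 + 0.81 = 17.92
s = √(17.92/6) = √2.98667 ≈ 1.728

s = 1.728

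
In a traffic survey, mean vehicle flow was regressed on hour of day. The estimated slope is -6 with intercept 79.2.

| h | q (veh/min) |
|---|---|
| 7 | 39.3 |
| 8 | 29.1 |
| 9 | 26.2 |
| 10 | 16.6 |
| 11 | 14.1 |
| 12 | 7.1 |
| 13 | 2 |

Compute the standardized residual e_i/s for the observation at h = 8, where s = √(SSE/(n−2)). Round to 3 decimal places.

h=7: ŷ = 79.2 − 6·7 = 37.2; e = 39.3 − 37.2 = 2.1
h=8: ŷ = 79.2 − 6·8 = 31.2; e = 29.1 − 31.2 = -2.1
h=9: ŷ = 79.2 − 6·9 = 25.2; e = 26.2 − 25.2 = 1
h=10: ŷ = 79.2 − 6·10 = 19.2; e = 16.6 − 19.2 = -2.6
h=11: ŷ = 79.2 − 6·11 = 13.2; e = 14.1 − 13.2 = 0.9
h=12: ŷ = 79.2 − 6·12 = 7.2; e = 7.1 − 7.2 = -0.1
h=13: ŷ = 79.2 − 6·13 = 1.2; e = 2 − 1.2 = 0.8
SSE = 4.41 + 4.41 + 1 + 6.76 + 0.81 + 0.01 + 0.64 = 18.04
s = √(18.04/5) = 1.89947
e/s = -2.1 / 1.89947 = -1.106

-1.106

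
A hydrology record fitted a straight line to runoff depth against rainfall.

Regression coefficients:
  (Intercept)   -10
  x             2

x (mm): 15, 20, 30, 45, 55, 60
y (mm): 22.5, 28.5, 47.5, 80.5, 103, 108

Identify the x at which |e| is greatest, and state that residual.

x = 55, e = 3

x=15: ŷ = -10 + 2·15 = 20; e = 22.5 − 20 = 2.5
x=20: ŷ = -10 + 2·20 = 30; e = 28.5 − 30 = -1.5
x=30: ŷ = -10 + 2·30 = 50; e = 47.5 − 50 = -2.5
x=45: ŷ = -10 + 2·45 = 80; e = 80.5 − 80 = 0.5
x=55: ŷ = -10 + 2·55 = 100; e = 103 − 100 = 3
x=60: ŷ = -10 + 2·60 = 110; e = 108 − 110 = -2
Largest |e| is 3 at x = 55, residual 3.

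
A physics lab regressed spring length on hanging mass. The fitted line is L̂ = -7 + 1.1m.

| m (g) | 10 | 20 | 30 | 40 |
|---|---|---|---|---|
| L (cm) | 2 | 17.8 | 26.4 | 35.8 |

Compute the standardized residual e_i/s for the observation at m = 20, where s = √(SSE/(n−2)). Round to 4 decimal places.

1.0801

m=10: L̂ = -7 + 1.1·10 = 4; e = 2 − 4 = -2
m=20: L̂ = -7 + 1.1·20 = 15; e = 17.8 − 15 = 2.8
m=30: L̂ = -7 + 1.1·30 = 26; e = 26.4 − 26 = 0.4
m=40: L̂ = -7 + 1.1·40 = 37; e = 35.8 − 37 = -1.2
SSE = 4 + 7.84 + 0.16 + 1.44 = 13.44
s = √(13.44/2) = 2.5923
e/s = 2.8 / 2.5923 = 1.0801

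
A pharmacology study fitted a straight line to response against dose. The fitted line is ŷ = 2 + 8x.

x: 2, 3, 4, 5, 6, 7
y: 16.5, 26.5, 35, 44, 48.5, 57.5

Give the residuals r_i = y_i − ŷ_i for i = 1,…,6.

x=2: ŷ = 2 + 8·2 = 18; r = 16.5 − 18 = -1.5
x=3: ŷ = 2 + 8·3 = 26; r = 26.5 − 26 = 0.5
x=4: ŷ = 2 + 8·4 = 34; r = 35 − 34 = 1
x=5: ŷ = 2 + 8·5 = 42; r = 44 − 42 = 2
x=6: ŷ = 2 + 8·6 = 50; r = 48.5 − 50 = -1.5
x=7: ŷ = 2 + 8·7 = 58; r = 57.5 − 58 = -0.5

-1.5, 0.5, 1, 2, -1.5, -0.5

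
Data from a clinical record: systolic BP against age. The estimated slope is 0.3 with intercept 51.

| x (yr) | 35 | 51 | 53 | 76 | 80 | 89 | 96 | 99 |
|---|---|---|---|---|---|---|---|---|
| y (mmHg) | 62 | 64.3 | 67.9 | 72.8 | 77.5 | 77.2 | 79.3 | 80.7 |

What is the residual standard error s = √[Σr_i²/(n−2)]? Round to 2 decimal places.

s = 1.47

x=35: ŷ = 51 + 0.3·35 = 61.5; r = 62 − 61.5 = 0.5
x=51: ŷ = 51 + 0.3·51 = 66.3; r = 64.3 − 66.3 = -2
x=53: ŷ = 51 + 0.3·53 = 66.9; r = 67.9 − 66.9 = 1
x=76: ŷ = 51 + 0.3·76 = 73.8; r = 72.8 − 73.8 = -1
x=80: ŷ = 51 + 0.3·80 = 75; r = 77.5 − 75 = 2.5
x=89: ŷ = 51 + 0.3·89 = 77.7; r = 77.2 − 77.7 = -0.5
x=96: ŷ = 51 + 0.3·96 = 79.8; r = 79.3 − 79.8 = -0.5
x=99: ŷ = 51 + 0.3·99 = 80.7; r = 80.7 − 80.7 = 0
SSE = 0.25 + 4 + 1 + 1 + 6.25 + 0.25 + 0.25 + 0 = 13
s = √(13/6) = √2.16667 ≈ 1.47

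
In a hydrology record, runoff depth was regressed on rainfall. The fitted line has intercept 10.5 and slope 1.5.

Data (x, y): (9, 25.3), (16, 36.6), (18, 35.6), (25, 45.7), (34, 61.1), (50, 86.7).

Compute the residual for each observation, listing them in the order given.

1.3, 2.1, -1.9, -2.3, -0.4, 1.2

x=9: ŷ = 10.5 + 1.5·9 = 24; r = 25.3 − 24 = 1.3
x=16: ŷ = 10.5 + 1.5·16 = 34.5; r = 36.6 − 34.5 = 2.1
x=18: ŷ = 10.5 + 1.5·18 = 37.5; r = 35.6 − 37.5 = -1.9
x=25: ŷ = 10.5 + 1.5·25 = 48; r = 45.7 − 48 = -2.3
x=34: ŷ = 10.5 + 1.5·34 = 61.5; r = 61.1 − 61.5 = -0.4
x=50: ŷ = 10.5 + 1.5·50 = 85.5; r = 86.7 − 85.5 = 1.2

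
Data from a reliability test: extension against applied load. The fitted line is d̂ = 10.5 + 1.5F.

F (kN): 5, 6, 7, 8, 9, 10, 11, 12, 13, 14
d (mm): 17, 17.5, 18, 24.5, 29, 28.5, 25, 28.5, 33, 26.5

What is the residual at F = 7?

d̂ = 10.5 + 1.5·7 = 21
e = 18 − 21 = -3

e = -3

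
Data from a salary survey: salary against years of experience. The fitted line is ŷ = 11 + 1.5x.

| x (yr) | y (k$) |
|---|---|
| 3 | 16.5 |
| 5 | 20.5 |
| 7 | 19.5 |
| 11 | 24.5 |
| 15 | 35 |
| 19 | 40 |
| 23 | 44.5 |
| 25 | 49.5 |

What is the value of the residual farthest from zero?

x=3: ŷ = 11 + 1.5·3 = 15.5; r = 16.5 − 15.5 = 1
x=5: ŷ = 11 + 1.5·5 = 18.5; r = 20.5 − 18.5 = 2
x=7: ŷ = 11 + 1.5·7 = 21.5; r = 19.5 − 21.5 = -2
x=11: ŷ = 11 + 1.5·11 = 27.5; r = 24.5 − 27.5 = -3
x=15: ŷ = 11 + 1.5·15 = 33.5; r = 35 − 33.5 = 1.5
x=19: ŷ = 11 + 1.5·19 = 39.5; r = 40 − 39.5 = 0.5
x=23: ŷ = 11 + 1.5·23 = 45.5; r = 44.5 − 45.5 = -1
x=25: ŷ = 11 + 1.5·25 = 48.5; r = 49.5 − 48.5 = 1
Largest |r| is 3 at x = 11, residual -3.

r = -3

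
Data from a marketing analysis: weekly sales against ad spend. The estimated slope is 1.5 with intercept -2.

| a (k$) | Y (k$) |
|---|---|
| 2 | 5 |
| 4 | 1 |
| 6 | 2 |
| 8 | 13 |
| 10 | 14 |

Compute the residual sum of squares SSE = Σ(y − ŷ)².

SSE = 60

a=2: Ŷ = -2 + 1.5·2 = 1; r = 5 − 1 = 4
a=4: Ŷ = -2 + 1.5·4 = 4; r = 1 − 4 = -3
a=6: Ŷ = -2 + 1.5·6 = 7; r = 2 − 7 = -5
a=8: Ŷ = -2 + 1.5·8 = 10; r = 13 − 10 = 3
a=10: Ŷ = -2 + 1.5·10 = 13; r = 14 − 13 = 1
SSE = 16 + 9 + 25 + 9 + 1 = 60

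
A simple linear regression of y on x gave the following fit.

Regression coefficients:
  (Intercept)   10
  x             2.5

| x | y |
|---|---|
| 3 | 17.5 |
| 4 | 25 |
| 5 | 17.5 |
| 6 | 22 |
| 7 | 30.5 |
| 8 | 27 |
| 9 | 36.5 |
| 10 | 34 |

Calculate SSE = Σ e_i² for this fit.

x=3: ŷ = 10 + 2.5·3 = 17.5; e = 17.5 − 17.5 = 0
x=4: ŷ = 10 + 2.5·4 = 20; e = 25 − 20 = 5
x=5: ŷ = 10 + 2.5·5 = 22.5; e = 17.5 − 22.5 = -5
x=6: ŷ = 10 + 2.5·6 = 25; e = 22 − 25 = -3
x=7: ŷ = 10 + 2.5·7 = 27.5; e = 30.5 − 27.5 = 3
x=8: ŷ = 10 + 2.5·8 = 30; e = 27 − 30 = -3
x=9: ŷ = 10 + 2.5·9 = 32.5; e = 36.5 − 32.5 = 4
x=10: ŷ = 10 + 2.5·10 = 35; e = 34 − 35 = -1
SSE = 0 + 25 + 25 + 9 + 9 + 9 + 16 + 1 = 94

SSE = 94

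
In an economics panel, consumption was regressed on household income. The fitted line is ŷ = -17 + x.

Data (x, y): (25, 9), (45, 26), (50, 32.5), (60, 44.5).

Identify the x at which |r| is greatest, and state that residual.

x = 45, r = -2

x=25: ŷ = -17 + 25 = 8; r = 9 − 8 = 1
x=45: ŷ = -17 + 45 = 28; r = 26 − 28 = -2
x=50: ŷ = -17 + 50 = 33; r = 32.5 − 33 = -0.5
x=60: ŷ = -17 + 60 = 43; r = 44.5 − 43 = 1.5
Largest |r| is 2 at x = 45, residual -2.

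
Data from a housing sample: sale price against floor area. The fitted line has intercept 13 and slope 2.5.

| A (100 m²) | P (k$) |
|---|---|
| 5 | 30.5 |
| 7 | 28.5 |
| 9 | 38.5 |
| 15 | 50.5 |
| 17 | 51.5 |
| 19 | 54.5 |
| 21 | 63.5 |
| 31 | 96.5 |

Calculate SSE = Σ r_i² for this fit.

A=5: ŷ = 13 + 2.5·5 = 25.5; r = 30.5 − 25.5 = 5
A=7: ŷ = 13 + 2.5·7 = 30.5; r = 28.5 − 30.5 = -2
A=9: ŷ = 13 + 2.5·9 = 35.5; r = 38.5 − 35.5 = 3
A=15: ŷ = 13 + 2.5·15 = 50.5; r = 50.5 − 50.5 = 0
A=17: ŷ = 13 + 2.5·17 = 55.5; r = 51.5 − 55.5 = -4
A=19: ŷ = 13 + 2.5·19 = 60.5; r = 54.5 − 60.5 = -6
A=21: ŷ = 13 + 2.5·21 = 65.5; r = 63.5 − 65.5 = -2
A=31: ŷ = 13 + 2.5·31 = 90.5; r = 96.5 − 90.5 = 6
SSE = 25 + 4 + 9 + 0 + 16 + 36 + 4 + 36 = 130

SSE = 130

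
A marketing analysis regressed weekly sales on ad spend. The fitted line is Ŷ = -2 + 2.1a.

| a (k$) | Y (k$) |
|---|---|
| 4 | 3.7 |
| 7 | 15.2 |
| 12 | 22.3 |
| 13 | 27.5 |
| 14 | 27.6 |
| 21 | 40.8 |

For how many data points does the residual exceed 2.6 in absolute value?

a=4: Ŷ = -2 + 2.1·4 = 6.4; r = 3.7 − 6.4 = -2.7
a=7: Ŷ = -2 + 2.1·7 = 12.7; r = 15.2 − 12.7 = 2.5
a=12: Ŷ = -2 + 2.1·12 = 23.2; r = 22.3 − 23.2 = -0.9
a=13: Ŷ = -2 + 2.1·13 = 25.3; r = 27.5 − 25.3 = 2.2
a=14: Ŷ = -2 + 2.1·14 = 27.4; r = 27.6 − 27.4 = 0.2
a=21: Ŷ = -2 + 2.1·21 = 42.1; r = 40.8 − 42.1 = -1.3
|r| > 2.6: a=4 (|r|=2.7) → 1

1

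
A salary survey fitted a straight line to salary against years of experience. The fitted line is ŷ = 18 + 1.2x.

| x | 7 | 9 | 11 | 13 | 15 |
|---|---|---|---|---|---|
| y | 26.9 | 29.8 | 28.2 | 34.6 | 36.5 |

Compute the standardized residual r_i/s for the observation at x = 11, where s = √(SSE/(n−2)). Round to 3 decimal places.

-1.532

x=7: ŷ = 18 + 1.2·7 = 26.4; r = 26.9 − 26.4 = 0.5
x=9: ŷ = 18 + 1.2·9 = 28.8; r = 29.8 − 28.8 = 1
x=11: ŷ = 18 + 1.2·11 = 31.2; r = 28.2 − 31.2 = -3
x=13: ŷ = 18 + 1.2·13 = 33.6; r = 34.6 − 33.6 = 1
x=15: ŷ = 18 + 1.2·15 = 36; r = 36.5 − 36 = 0.5
SSE = 0.25 + 1 + 9 + 1 + 0.25 = 11.5
s = √(11.5/3) = 1.95789
r/s = -3 / 1.95789 = -1.532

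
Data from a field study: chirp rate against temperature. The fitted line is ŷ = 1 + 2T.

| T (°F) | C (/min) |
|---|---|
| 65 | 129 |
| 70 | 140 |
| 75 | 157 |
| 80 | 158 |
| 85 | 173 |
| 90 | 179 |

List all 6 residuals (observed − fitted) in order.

T=65: ŷ = 1 + 2·65 = 131; r = 129 − 131 = -2
T=70: ŷ = 1 + 2·70 = 141; r = 140 − 141 = -1
T=75: ŷ = 1 + 2·75 = 151; r = 157 − 151 = 6
T=80: ŷ = 1 + 2·80 = 161; r = 158 − 161 = -3
T=85: ŷ = 1 + 2·85 = 171; r = 173 − 171 = 2
T=90: ŷ = 1 + 2·90 = 181; r = 179 − 181 = -2

-2, -1, 6, -3, 2, -2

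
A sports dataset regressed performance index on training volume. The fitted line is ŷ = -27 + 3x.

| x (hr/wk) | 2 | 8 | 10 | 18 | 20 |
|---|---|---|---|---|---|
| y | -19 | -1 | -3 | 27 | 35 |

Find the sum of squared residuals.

x=2: ŷ = -27 + 3·2 = -21; r = -19 − (-21) = 2
x=8: ŷ = -27 + 3·8 = -3; r = -1 − (-3) = 2
x=10: ŷ = -27 + 3·10 = 3; r = -3 − 3 = -6
x=18: ŷ = -27 + 3·18 = 27; r = 27 − 27 = 0
x=20: ŷ = -27 + 3·20 = 33; r = 35 − 33 = 2
SSE = 4 + 4 + 36 + 0 + 4 = 48

SSE = 48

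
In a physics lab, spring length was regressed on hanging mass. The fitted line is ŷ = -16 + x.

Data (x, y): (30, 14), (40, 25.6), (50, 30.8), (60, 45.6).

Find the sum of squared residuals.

SSE = 15.36

x=30: ŷ = -16 + 30 = 14; e = 14 − 14 = 0
x=40: ŷ = -16 + 40 = 24; e = 25.6 − 24 = 1.6
x=50: ŷ = -16 + 50 = 34; e = 30.8 − 34 = -3.2
x=60: ŷ = -16 + 60 = 44; e = 45.6 − 44 = 1.6
SSE = 0 + 2.56 + 10.24 + 2.56 = 15.36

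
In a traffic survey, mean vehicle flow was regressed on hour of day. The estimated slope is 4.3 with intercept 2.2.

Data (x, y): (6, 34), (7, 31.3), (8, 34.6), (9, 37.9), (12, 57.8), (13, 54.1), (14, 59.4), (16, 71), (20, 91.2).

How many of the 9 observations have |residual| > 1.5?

7

x=6: ŷ = 2.2 + 4.3·6 = 28; r = 34 − 28 = 6
x=7: ŷ = 2.2 + 4.3·7 = 32.3; r = 31.3 − 32.3 = -1
x=8: ŷ = 2.2 + 4.3·8 = 36.6; r = 34.6 − 36.6 = -2
x=9: ŷ = 2.2 + 4.3·9 = 40.9; r = 37.9 − 40.9 = -3
x=12: ŷ = 2.2 + 4.3·12 = 53.8; r = 57.8 − 53.8 = 4
x=13: ŷ = 2.2 + 4.3·13 = 58.1; r = 54.1 − 58.1 = -4
x=14: ŷ = 2.2 + 4.3·14 = 62.4; r = 59.4 − 62.4 = -3
x=16: ŷ = 2.2 + 4.3·16 = 71; r = 71 − 71 = 0
x=20: ŷ = 2.2 + 4.3·20 = 88.2; r = 91.2 − 88.2 = 3
|r| > 1.5: x=6 (|r|=6), x=8 (|r|=2), x=9 (|r|=3), x=12 (|r|=4), x=13 (|r|=4), x=14 (|r|=3), x=20 (|r|=3) → 7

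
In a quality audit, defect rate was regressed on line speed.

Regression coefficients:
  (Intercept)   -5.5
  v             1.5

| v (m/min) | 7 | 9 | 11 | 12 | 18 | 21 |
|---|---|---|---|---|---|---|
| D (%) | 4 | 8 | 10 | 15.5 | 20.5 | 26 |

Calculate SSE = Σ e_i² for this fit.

v=7: D̂ = -5.5 + 1.5·7 = 5; e = 4 − 5 = -1
v=9: D̂ = -5.5 + 1.5·9 = 8; e = 8 − 8 = 0
v=11: D̂ = -5.5 + 1.5·11 = 11; e = 10 − 11 = -1
v=12: D̂ = -5.5 + 1.5·12 = 12.5; e = 15.5 − 12.5 = 3
v=18: D̂ = -5.5 + 1.5·18 = 21.5; e = 20.5 − 21.5 = -1
v=21: D̂ = -5.5 + 1.5·21 = 26; e = 26 − 26 = 0
SSE = 1 + 0 + 1 + 9 + 1 + 0 = 12

SSE = 12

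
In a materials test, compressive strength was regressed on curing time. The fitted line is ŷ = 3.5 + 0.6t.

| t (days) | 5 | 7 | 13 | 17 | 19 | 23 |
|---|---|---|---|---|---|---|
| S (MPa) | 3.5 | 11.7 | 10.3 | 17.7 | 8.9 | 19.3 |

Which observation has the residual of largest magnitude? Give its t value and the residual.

t=5: ŷ = 3.5 + 0.6·5 = 6.5; e = 3.5 − 6.5 = -3
t=7: ŷ = 3.5 + 0.6·7 = 7.7; e = 11.7 − 7.7 = 4
t=13: ŷ = 3.5 + 0.6·13 = 11.3; e = 10.3 − 11.3 = -1
t=17: ŷ = 3.5 + 0.6·17 = 13.7; e = 17.7 − 13.7 = 4
t=19: ŷ = 3.5 + 0.6·19 = 14.9; e = 8.9 − 14.9 = -6
t=23: ŷ = 3.5 + 0.6·23 = 17.3; e = 19.3 − 17.3 = 2
Largest |e| is 6 at t = 19, residual -6.

t = 19, e = -6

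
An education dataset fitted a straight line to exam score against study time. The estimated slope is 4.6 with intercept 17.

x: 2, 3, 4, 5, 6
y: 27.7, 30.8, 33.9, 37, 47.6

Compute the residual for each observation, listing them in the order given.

x=2: ŷ = 17 + 4.6·2 = 26.2; e = 27.7 − 26.2 = 1.5
x=3: ŷ = 17 + 4.6·3 = 30.8; e = 30.8 − 30.8 = 0
x=4: ŷ = 17 + 4.6·4 = 35.4; e = 33.9 − 35.4 = -1.5
x=5: ŷ = 17 + 4.6·5 = 40; e = 37 − 40 = -3
x=6: ŷ = 17 + 4.6·6 = 44.6; e = 47.6 − 44.6 = 3

1.5, 0, -1.5, -3, 3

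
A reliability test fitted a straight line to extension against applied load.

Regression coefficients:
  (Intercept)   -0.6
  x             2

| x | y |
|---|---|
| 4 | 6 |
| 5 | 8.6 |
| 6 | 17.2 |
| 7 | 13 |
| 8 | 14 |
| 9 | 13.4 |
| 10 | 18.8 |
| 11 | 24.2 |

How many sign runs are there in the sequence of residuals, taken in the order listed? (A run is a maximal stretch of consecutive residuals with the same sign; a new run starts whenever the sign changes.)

x=4: ŷ = -0.6 + 2·4 = 7.4; e = 6 − 7.4 = -1.4
x=5: ŷ = -0.6 + 2·5 = 9.4; e = 8.6 − 9.4 = -0.8
x=6: ŷ = -0.6 + 2·6 = 11.4; e = 17.2 − 11.4 = 5.8
x=7: ŷ = -0.6 + 2·7 = 13.4; e = 13 − 13.4 = -0.4
x=8: ŷ = -0.6 + 2·8 = 15.4; e = 14 − 15.4 = -1.4
x=9: ŷ = -0.6 + 2·9 = 17.4; e = 13.4 − 17.4 = -4
x=10: ŷ = -0.6 + 2·10 = 19.4; e = 18.8 − 19.4 = -0.6
x=11: ŷ = -0.6 + 2·11 = 21.4; e = 24.2 − 21.4 = 2.8
Signs: − − + − − − − +
Runs: −×2, +×1, −×4, +×1 → 4

4 runs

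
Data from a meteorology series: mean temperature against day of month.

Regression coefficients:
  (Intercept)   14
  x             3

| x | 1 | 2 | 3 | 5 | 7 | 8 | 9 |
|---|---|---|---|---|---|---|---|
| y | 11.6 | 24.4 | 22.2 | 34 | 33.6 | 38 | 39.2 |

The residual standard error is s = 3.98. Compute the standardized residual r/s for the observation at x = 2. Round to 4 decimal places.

ŷ = 14 + 3·2 = 20
r = 24.4 − 20 = 4.4
r/s = 4.4 / 3.98 = 1.1055

1.1055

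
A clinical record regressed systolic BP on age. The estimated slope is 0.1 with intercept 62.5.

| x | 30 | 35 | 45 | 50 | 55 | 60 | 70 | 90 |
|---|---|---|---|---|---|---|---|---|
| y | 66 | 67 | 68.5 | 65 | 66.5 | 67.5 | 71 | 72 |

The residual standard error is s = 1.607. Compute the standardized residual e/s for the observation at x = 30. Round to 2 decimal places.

0.31

ŷ = 62.5 + 0.1·30 = 65.5
e = 66 − 65.5 = 0.5
e/s = 0.5 / 1.607 = 0.31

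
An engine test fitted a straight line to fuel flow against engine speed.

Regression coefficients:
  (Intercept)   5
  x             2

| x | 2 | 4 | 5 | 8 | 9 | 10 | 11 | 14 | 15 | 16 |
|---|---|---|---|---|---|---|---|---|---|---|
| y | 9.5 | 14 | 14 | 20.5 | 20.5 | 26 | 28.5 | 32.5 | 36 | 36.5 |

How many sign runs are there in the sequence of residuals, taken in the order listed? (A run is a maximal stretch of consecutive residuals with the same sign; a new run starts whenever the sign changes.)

x=2: ŷ = 5 + 2·2 = 9; r = 9.5 − 9 = 0.5
x=4: ŷ = 5 + 2·4 = 13; r = 14 − 13 = 1
x=5: ŷ = 5 + 2·5 = 15; r = 14 − 15 = -1
x=8: ŷ = 5 + 2·8 = 21; r = 20.5 − 21 = -0.5
x=9: ŷ = 5 + 2·9 = 23; r = 20.5 − 23 = -2.5
x=10: ŷ = 5 + 2·10 = 25; r = 26 − 25 = 1
x=11: ŷ = 5 + 2·11 = 27; r = 28.5 − 27 = 1.5
x=14: ŷ = 5 + 2·14 = 33; r = 32.5 − 33 = -0.5
x=15: ŷ = 5 + 2·15 = 35; r = 36 − 35 = 1
x=16: ŷ = 5 + 2·16 = 37; r = 36.5 − 37 = -0.5
Signs: + + − − − + + − + −
Runs: +×2, −×3, +×2, −×1, +×1, −×1 → 6

6 runs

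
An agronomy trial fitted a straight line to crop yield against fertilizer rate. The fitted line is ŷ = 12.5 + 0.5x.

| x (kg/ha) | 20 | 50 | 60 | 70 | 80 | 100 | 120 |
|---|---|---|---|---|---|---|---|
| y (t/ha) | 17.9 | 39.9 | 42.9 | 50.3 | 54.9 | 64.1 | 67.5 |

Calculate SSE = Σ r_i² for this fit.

x=20: ŷ = 12.5 + 0.5·20 = 22.5; r = 17.9 − 22.5 = -4.6
x=50: ŷ = 12.5 + 0.5·50 = 37.5; r = 39.9 − 37.5 = 2.4
x=60: ŷ = 12.5 + 0.5·60 = 42.5; r = 42.9 − 42.5 = 0.4
x=70: ŷ = 12.5 + 0.5·70 = 47.5; r = 50.3 − 47.5 = 2.8
x=80: ŷ = 12.5 + 0.5·80 = 52.5; r = 54.9 − 52.5 = 2.4
x=100: ŷ = 12.5 + 0.5·100 = 62.5; r = 64.1 − 62.5 = 1.6
x=120: ŷ = 12.5 + 0.5·120 = 72.5; r = 67.5 − 72.5 = -5
SSE = 21.16 + 5.76 + 0.16 + 7.84 + 5.76 + 2.56 + 25 = 68.24

SSE = 68.24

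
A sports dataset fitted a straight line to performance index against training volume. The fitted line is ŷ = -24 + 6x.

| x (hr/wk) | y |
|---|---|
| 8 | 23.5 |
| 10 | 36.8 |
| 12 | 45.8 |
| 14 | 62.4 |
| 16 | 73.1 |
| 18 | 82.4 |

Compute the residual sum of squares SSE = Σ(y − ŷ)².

SSE = 15.26

x=8: ŷ = -24 + 6·8 = 24; e = 23.5 − 24 = -0.5
x=10: ŷ = -24 + 6·10 = 36; e = 36.8 − 36 = 0.8
x=12: ŷ = -24 + 6·12 = 48; e = 45.8 − 48 = -2.2
x=14: ŷ = -24 + 6·14 = 60; e = 62.4 − 60 = 2.4
x=16: ŷ = -24 + 6·16 = 72; e = 73.1 − 72 = 1.1
x=18: ŷ = -24 + 6·18 = 84; e = 82.4 − 84 = -1.6
SSE = 0.25 + 0.64 + 4.84 + 5.76 + 1.21 + 2.56 = 15.26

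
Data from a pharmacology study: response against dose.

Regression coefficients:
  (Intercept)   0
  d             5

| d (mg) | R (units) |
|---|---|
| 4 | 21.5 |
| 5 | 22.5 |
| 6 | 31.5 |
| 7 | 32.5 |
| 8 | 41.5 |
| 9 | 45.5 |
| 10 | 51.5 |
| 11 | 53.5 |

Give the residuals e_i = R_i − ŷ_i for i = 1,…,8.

1.5, -2.5, 1.5, -2.5, 1.5, 0.5, 1.5, -1.5

d=4: ŷ = 5·4 = 20; e = 21.5 − 20 = 1.5
d=5: ŷ = 5·5 = 25; e = 22.5 − 25 = -2.5
d=6: ŷ = 5·6 = 30; e = 31.5 − 30 = 1.5
d=7: ŷ = 5·7 = 35; e = 32.5 − 35 = -2.5
d=8: ŷ = 5·8 = 40; e = 41.5 − 40 = 1.5
d=9: ŷ = 5·9 = 45; e = 45.5 − 45 = 0.5
d=10: ŷ = 5·10 = 50; e = 51.5 − 50 = 1.5
d=11: ŷ = 5·11 = 55; e = 53.5 − 55 = -1.5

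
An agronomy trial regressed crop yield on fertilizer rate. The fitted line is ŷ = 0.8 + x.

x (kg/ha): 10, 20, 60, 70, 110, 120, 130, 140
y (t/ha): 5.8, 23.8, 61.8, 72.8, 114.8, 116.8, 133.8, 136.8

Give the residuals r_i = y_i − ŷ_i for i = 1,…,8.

x=10: ŷ = 0.8 + 10 = 10.8; r = 5.8 − 10.8 = -5
x=20: ŷ = 0.8 + 20 = 20.8; r = 23.8 − 20.8 = 3
x=60: ŷ = 0.8 + 60 = 60.8; r = 61.8 − 60.8 = 1
x=70: ŷ = 0.8 + 70 = 70.8; r = 72.8 − 70.8 = 2
x=110: ŷ = 0.8 + 110 = 110.8; r = 114.8 − 110.8 = 4
x=120: ŷ = 0.8 + 120 = 120.8; r = 116.8 − 120.8 = -4
x=130: ŷ = 0.8 + 130 = 130.8; r = 133.8 − 130.8 = 3
x=140: ŷ = 0.8 + 140 = 140.8; r = 136.8 − 140.8 = -4

-5, 3, 1, 2, 4, -4, 3, -4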